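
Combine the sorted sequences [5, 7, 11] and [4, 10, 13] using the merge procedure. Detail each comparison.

Merging process:

Compare 5 vs 4: take 4 from right. Merged: [4]
Compare 5 vs 10: take 5 from left. Merged: [4, 5]
Compare 7 vs 10: take 7 from left. Merged: [4, 5, 7]
Compare 11 vs 10: take 10 from right. Merged: [4, 5, 7, 10]
Compare 11 vs 13: take 11 from left. Merged: [4, 5, 7, 10, 11]
Append remaining from right: [13]. Merged: [4, 5, 7, 10, 11, 13]

Final merged array: [4, 5, 7, 10, 11, 13]
Total comparisons: 5

The merged array is [4, 5, 7, 10, 11, 13], requiring 5 comparisons. The merge step runs in O(n) time where n is the total number of elements.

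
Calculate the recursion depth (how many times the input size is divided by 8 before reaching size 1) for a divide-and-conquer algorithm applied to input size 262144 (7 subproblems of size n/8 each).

For divide and conquer with division factor 8:

Problem sizes at each level:
Level 0: 262144
Level 1: 32768
Level 2: 4096
Level 3: 512
Level 4: 64
Level 5: 8
Level 6: 1

The root is level 0 and the size-1 base case is level 6 (the tree spans levels 0 through 6, i.e. 7 levels counting the root), so the depth is the number of divisions: log_8(262144) = 6

The recursion tree depth is log_8(262144) = 6. At each level, the problem size is divided by 8, so it takes 6 divisions to reduce to a base case of size 1. The algorithm makes 7 recursive calls at each level.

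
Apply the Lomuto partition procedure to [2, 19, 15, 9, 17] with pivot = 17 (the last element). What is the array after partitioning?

Lomuto partition with pivot = 17:

Initial array: [2, 19, 15, 9, 17]

arr[0]=2 <= 17: swap with position 0, array becomes [2, 19, 15, 9, 17]
arr[1]=19 > 17: no swap
arr[2]=15 <= 17: swap with position 1, array becomes [2, 15, 19, 9, 17]
arr[3]=9 <= 17: swap with position 2, array becomes [2, 15, 9, 19, 17]

Place pivot at position 3: [2, 15, 9, 17, 19]
Pivot position: 3

After partitioning with pivot 17, the array becomes [2, 15, 9, 17, 19]. The pivot is placed at index 3. All elements to the left of the pivot are <= 17, and all elements to the right are > 17.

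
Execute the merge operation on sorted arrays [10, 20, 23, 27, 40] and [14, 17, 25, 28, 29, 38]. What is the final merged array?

Merging process:

Compare 10 vs 14: take 10 from left. Merged: [10]
Compare 20 vs 14: take 14 from right. Merged: [10, 14]
Compare 20 vs 17: take 17 from right. Merged: [10, 14, 17]
Compare 20 vs 25: take 20 from left. Merged: [10, 14, 17, 20]
Compare 23 vs 25: take 23 from left. Merged: [10, 14, 17, 20, 23]
Compare 27 vs 25: take 25 from right. Merged: [10, 14, 17, 20, 23, 25]
Compare 27 vs 28: take 27 from left. Merged: [10, 14, 17, 20, 23, 25, 27]
Compare 40 vs 28: take 28 from right. Merged: [10, 14, 17, 20, 23, 25, 27, 28]
Compare 40 vs 29: take 29 from right. Merged: [10, 14, 17, 20, 23, 25, 27, 28, 29]
Compare 40 vs 38: take 38 from right. Merged: [10, 14, 17, 20, 23, 25, 27, 28, 29, 38]
Append remaining from left: [40]. Merged: [10, 14, 17, 20, 23, 25, 27, 28, 29, 38, 40]

Final merged array: [10, 14, 17, 20, 23, 25, 27, 28, 29, 38, 40]
Total comparisons: 10

The merged array is [10, 14, 17, 20, 23, 25, 27, 28, 29, 38, 40], requiring 10 comparisons. The merge step runs in O(n) time where n is the total number of elements.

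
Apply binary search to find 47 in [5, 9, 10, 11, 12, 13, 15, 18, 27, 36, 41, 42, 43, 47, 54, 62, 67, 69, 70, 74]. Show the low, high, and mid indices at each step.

Binary search for 47 in [5, 9, 10, 11, 12, 13, 15, 18, 27, 36, 41, 42, 43, 47, 54, 62, 67, 69, 70, 74]:

lo=0, hi=19, mid=9, arr[mid]=36 -> 36 < 47, search right half
lo=10, hi=19, mid=14, arr[mid]=54 -> 54 > 47, search left half
lo=10, hi=13, mid=11, arr[mid]=42 -> 42 < 47, search right half
lo=12, hi=13, mid=12, arr[mid]=43 -> 43 < 47, search right half
lo=13, hi=13, mid=13, arr[mid]=47 -> Found target at index 13!

Binary search finds 47 at index 13 after 5 comparisons. The search repeatedly halves the search space by comparing with the middle element.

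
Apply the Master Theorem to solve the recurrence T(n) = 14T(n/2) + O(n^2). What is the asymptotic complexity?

Master Theorem for T(n) = 14T(n/2) + O(n^2):

a = 14, b = 2, c = 2
log_b(a) = log_2(14) = 3.8074

Case 1: c = 2 < log_2(14) = 3.8074
T(n) = O(n^(log_2 14))

For T(n) = 14T(n/2) + O(n^2): log_2(14) = 3.8074. This is Case 1 of the Master Theorem (c < log_b(a), work dominated by leaves), giving O(n^(log_2 14)).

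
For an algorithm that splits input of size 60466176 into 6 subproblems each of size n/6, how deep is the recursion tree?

For divide and conquer with division factor 6:

Problem sizes at each level:
Level 0: 60466176
Level 1: 10077696
Level 2: 1679616
Level 3: 279936
Level 4: 46656
Level 5: 7776
Level 6: 1296
Level 7: 216
Level 8: 36
Level 9: 6
Level 10: 1

The root is level 0 and the size-1 base case is level 10 (the tree spans levels 0 through 10, i.e. 11 levels counting the root), so the depth is the number of divisions: log_6(60466176) = 10

The recursion tree depth is log_6(60466176) = 10. At each level, the problem size is divided by 6, so it takes 10 divisions to reduce to a base case of size 1. The algorithm makes 6 recursive calls at each level.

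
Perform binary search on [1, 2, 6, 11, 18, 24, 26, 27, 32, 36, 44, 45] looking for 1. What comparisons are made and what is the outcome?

Binary search for 1 in [1, 2, 6, 11, 18, 24, 26, 27, 32, 36, 44, 45]:

lo=0, hi=11, mid=5, arr[mid]=24 -> 24 > 1, search left half
lo=0, hi=4, mid=2, arr[mid]=6 -> 6 > 1, search left half
lo=0, hi=1, mid=0, arr[mid]=1 -> Found target at index 0!

Binary search finds 1 at index 0 after 3 comparisons. The search repeatedly halves the search space by comparing with the middle element.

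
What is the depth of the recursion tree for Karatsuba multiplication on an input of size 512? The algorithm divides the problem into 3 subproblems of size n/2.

For divide and conquer with division factor 2:

Problem sizes at each level:
Level 0: 512
Level 1: 256
Level 2: 128
Level 3: 64
Level 4: 32
Level 5: 16
Level 6: 8
Level 7: 4
Level 8: 2
Level 9: 1

The root is level 0 and the size-1 base case is level 9 (the tree spans levels 0 through 9, i.e. 10 levels counting the root), so the depth is the number of divisions: log_2(512) = 9

The recursion tree depth is log_2(512) = 9. At each level, the problem size is divided by 2, so it takes 9 divisions to reduce to a base case of size 1. The algorithm makes 3 recursive calls at each level.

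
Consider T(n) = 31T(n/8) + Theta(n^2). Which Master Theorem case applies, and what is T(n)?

Master Theorem for T(n) = 31T(n/8) + O(n^2):

a = 31, b = 8, c = 2
log_b(a) = log_8(31) = 1.6514

Case 3: c = 2 > log_8(31) = 1.6514
T(n) = O(n^2) = O(n^2)

For T(n) = 31T(n/8) + O(n^2): log_8(31) = 1.6514. This is Case 3 of the Master Theorem (c > log_b(a), work dominated by root), giving O(n^2).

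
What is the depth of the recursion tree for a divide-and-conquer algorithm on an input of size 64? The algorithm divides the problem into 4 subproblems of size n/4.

For divide and conquer with division factor 4:

Problem sizes at each level:
Level 0: 64
Level 1: 16
Level 2: 4
Level 3: 1

The root is level 0 and the size-1 base case is level 3 (the tree spans levels 0 through 3, i.e. 4 levels counting the root), so the depth is the number of divisions: log_4(64) = 3

The recursion tree depth is log_4(64) = 3. At each level, the problem size is divided by 4, so it takes 3 divisions to reduce to a base case of size 1. The algorithm makes 4 recursive calls at each level.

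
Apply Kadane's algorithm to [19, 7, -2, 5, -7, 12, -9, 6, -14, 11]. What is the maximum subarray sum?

Using Kadane's algorithm on [19, 7, -2, 5, -7, 12, -9, 6, -14, 11]:

Scanning through the array:
Position 1 (value 7): max_ending_here = 26, max_so_far = 26
Position 2 (value -2): max_ending_here = 24, max_so_far = 26
Position 3 (value 5): max_ending_here = 29, max_so_far = 29
Position 4 (value -7): max_ending_here = 22, max_so_far = 29
Position 5 (value 12): max_ending_here = 34, max_so_far = 34
Position 6 (value -9): max_ending_here = 25, max_so_far = 34
Position 7 (value 6): max_ending_here = 31, max_so_far = 34
Position 8 (value -14): max_ending_here = 17, max_so_far = 34
Position 9 (value 11): max_ending_here = 28, max_so_far = 34

Maximum subarray: [19, 7, -2, 5, -7, 12]
Maximum sum: 34

The maximum subarray is [19, 7, -2, 5, -7, 12] with sum 34. This subarray runs from index 0 to index 5.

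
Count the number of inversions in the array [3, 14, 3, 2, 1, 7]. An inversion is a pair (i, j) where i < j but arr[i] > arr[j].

Finding inversions in [3, 14, 3, 2, 1, 7]:

(0, 3): arr[0]=3 > arr[3]=2
(0, 4): arr[0]=3 > arr[4]=1
(1, 2): arr[1]=14 > arr[2]=3
(1, 3): arr[1]=14 > arr[3]=2
(1, 4): arr[1]=14 > arr[4]=1
(1, 5): arr[1]=14 > arr[5]=7
(2, 3): arr[2]=3 > arr[3]=2
(2, 4): arr[2]=3 > arr[4]=1
(3, 4): arr[3]=2 > arr[4]=1

Total inversions: 9

The array has 9 inversion(s): (0,3), (0,4), (1,2), (1,3), (1,4), (1,5), (2,3), (2,4), (3,4). Each pair (i,j) satisfies i < j and arr[i] > arr[j].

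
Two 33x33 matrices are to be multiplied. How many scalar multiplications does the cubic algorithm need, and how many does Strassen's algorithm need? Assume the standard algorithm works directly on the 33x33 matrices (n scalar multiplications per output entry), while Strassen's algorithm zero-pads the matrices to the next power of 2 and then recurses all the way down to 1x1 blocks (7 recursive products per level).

Matrix multiplication for 33x33 matrices:

Strassen's algorithm requires power-of-2 dimensions. Pad 33x33 to 64x64 (next power of 2).

Standard algorithm: 33^3 = 35937 multiplications
Strassen's algorithm: 7^(log2(64)) = 7^6 = 117649 multiplications
Difference: 35937 - 117649 = -81712 (Strassen uses MORE here due to padding overhead — for small or just-over-power-of-2 n, padding can outweigh the per-level savings)

Standard: 35937 multiplications (33^3). Strassen: 117649 multiplications (7^6, after padding to 64x64). Strassen reduces 8 recursive multiplications to 7 at each level.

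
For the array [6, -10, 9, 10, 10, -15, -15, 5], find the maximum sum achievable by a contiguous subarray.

Using Kadane's algorithm on [6, -10, 9, 10, 10, -15, -15, 5]:

Scanning through the array:
Position 1 (value -10): max_ending_here = -4, max_so_far = 6
Position 2 (value 9): max_ending_here = 9, max_so_far = 9
Position 3 (value 10): max_ending_here = 19, max_so_far = 19
Position 4 (value 10): max_ending_here = 29, max_so_far = 29
Position 5 (value -15): max_ending_here = 14, max_so_far = 29
Position 6 (value -15): max_ending_here = -1, max_so_far = 29
Position 7 (value 5): max_ending_here = 5, max_so_far = 29

Maximum subarray: [9, 10, 10]
Maximum sum: 29

The maximum subarray is [9, 10, 10] with sum 29. This subarray runs from index 2 to index 4.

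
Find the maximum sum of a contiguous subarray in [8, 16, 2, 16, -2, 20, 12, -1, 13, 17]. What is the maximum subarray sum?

Using Kadane's algorithm on [8, 16, 2, 16, -2, 20, 12, -1, 13, 17]:

Scanning through the array:
Position 1 (value 16): max_ending_here = 24, max_so_far = 24
Position 2 (value 2): max_ending_here = 26, max_so_far = 26
Position 3 (value 16): max_ending_here = 42, max_so_far = 42
Position 4 (value -2): max_ending_here = 40, max_so_far = 42
Position 5 (value 20): max_ending_here = 60, max_so_far = 60
Position 6 (value 12): max_ending_here = 72, max_so_far = 72
Position 7 (value -1): max_ending_here = 71, max_so_far = 72
Position 8 (value 13): max_ending_here = 84, max_so_far = 84
Position 9 (value 17): max_ending_here = 101, max_so_far = 101

Maximum subarray: [8, 16, 2, 16, -2, 20, 12, -1, 13, 17]
Maximum sum: 101

The maximum subarray is [8, 16, 2, 16, -2, 20, 12, -1, 13, 17] with sum 101. This subarray runs from index 0 to index 9.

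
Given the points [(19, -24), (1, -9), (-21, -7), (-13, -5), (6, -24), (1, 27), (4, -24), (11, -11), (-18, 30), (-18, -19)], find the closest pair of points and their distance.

Computing all pairwise distances among 10 points:

d((19, -24), (1, -9)) = 23.4307
d((19, -24), (-21, -7)) = 43.4626
d((19, -24), (-13, -5)) = 37.2156
d((19, -24), (6, -24)) = 13.0
d((19, -24), (1, 27)) = 54.0833
d((19, -24), (4, -24)) = 15.0
d((19, -24), (11, -11)) = 15.2643
d((19, -24), (-18, 30)) = 65.4599
d((19, -24), (-18, -19)) = 37.3363
d((1, -9), (-21, -7)) = 22.0907
d((1, -9), (-13, -5)) = 14.5602
d((1, -9), (6, -24)) = 15.8114
d((1, -9), (1, 27)) = 36.0
d((1, -9), (4, -24)) = 15.2971
d((1, -9), (11, -11)) = 10.198
d((1, -9), (-18, 30)) = 43.382
d((1, -9), (-18, -19)) = 21.4709
d((-21, -7), (-13, -5)) = 8.2462
d((-21, -7), (6, -24)) = 31.9061
d((-21, -7), (1, 27)) = 40.4969
d((-21, -7), (4, -24)) = 30.2324
d((-21, -7), (11, -11)) = 32.249
d((-21, -7), (-18, 30)) = 37.1214
d((-21, -7), (-18, -19)) = 12.3693
d((-13, -5), (6, -24)) = 26.8701
d((-13, -5), (1, 27)) = 34.9285
d((-13, -5), (4, -24)) = 25.4951
d((-13, -5), (11, -11)) = 24.7386
d((-13, -5), (-18, 30)) = 35.3553
d((-13, -5), (-18, -19)) = 14.8661
d((6, -24), (1, 27)) = 51.2445
d((6, -24), (4, -24)) = 2.0 <-- minimum
d((6, -24), (11, -11)) = 13.9284
d((6, -24), (-18, 30)) = 59.0931
d((6, -24), (-18, -19)) = 24.5153
d((1, 27), (4, -24)) = 51.0882
d((1, 27), (11, -11)) = 39.2938
d((1, 27), (-18, 30)) = 19.2354
d((1, 27), (-18, -19)) = 49.7695
d((4, -24), (11, -11)) = 14.7648
d((4, -24), (-18, 30)) = 58.3095
d((4, -24), (-18, -19)) = 22.561
d((11, -11), (-18, 30)) = 50.2195
d((11, -11), (-18, -19)) = 30.0832
d((-18, 30), (-18, -19)) = 49.0

Closest pair: (6, -24) and (4, -24) with distance 2.0

The closest pair is (6, -24) and (4, -24) with Euclidean distance 2.0. For 10 points, brute-force pairwise comparison is shown above. For large n, the divide-and-conquer algorithm (sort by x, recurse on halves, check the dividing strip) achieves O(n log n).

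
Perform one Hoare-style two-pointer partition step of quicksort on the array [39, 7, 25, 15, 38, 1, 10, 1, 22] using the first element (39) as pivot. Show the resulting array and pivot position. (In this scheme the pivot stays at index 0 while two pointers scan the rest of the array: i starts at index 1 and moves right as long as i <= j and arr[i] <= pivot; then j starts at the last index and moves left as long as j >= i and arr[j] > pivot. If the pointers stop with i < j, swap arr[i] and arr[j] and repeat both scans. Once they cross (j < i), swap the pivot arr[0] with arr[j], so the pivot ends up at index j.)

Hoare-style two-pointer partition with pivot = 39:

Initial array: [39, 7, 25, 15, 38, 1, 10, 1, 22]

Pointers start at i = 1, j = 8.
i ends at 9, j ends at 8: the pointers have crossed (j < i), so scanning stops.

Swap pivot arr[0] with arr[8] to place pivot at position 8: [22, 7, 25, 15, 38, 1, 10, 1, 39]
Pivot position: 8

After partitioning with pivot 39, the array becomes [22, 7, 25, 15, 38, 1, 10, 1, 39]. The pivot is placed at index 8. All elements to the left of the pivot are <= 39, and all elements to the right are > 39.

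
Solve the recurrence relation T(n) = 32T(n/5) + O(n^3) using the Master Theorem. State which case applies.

Master Theorem for T(n) = 32T(n/5) + O(n^3):

a = 32, b = 5, c = 3
log_b(a) = log_5(32) = 2.1534

Case 3: c = 3 > log_5(32) = 2.1534
T(n) = O(n^3) = O(n^3)

For T(n) = 32T(n/5) + O(n^3): log_5(32) = 2.1534. This is Case 3 of the Master Theorem (c > log_b(a), work dominated by root), giving O(n^3).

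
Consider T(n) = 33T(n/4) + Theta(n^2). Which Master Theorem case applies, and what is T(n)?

Master Theorem for T(n) = 33T(n/4) + O(n^2):

a = 33, b = 4, c = 2
log_b(a) = log_4(33) = 2.5222

Case 1: c = 2 < log_4(33) = 2.5222
T(n) = O(n^(log_4 33))

For T(n) = 33T(n/4) + O(n^2): log_4(33) = 2.5222. This is Case 1 of the Master Theorem (c < log_b(a), work dominated by leaves), giving O(n^(log_4 33)).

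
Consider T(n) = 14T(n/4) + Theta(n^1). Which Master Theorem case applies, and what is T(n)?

Master Theorem for T(n) = 14T(n/4) + O(n^1):

a = 14, b = 4, c = 1
log_b(a) = log_4(14) = 1.9037

Case 1: c = 1 < log_4(14) = 1.9037
T(n) = O(n^(log_4 14))

For T(n) = 14T(n/4) + O(n^1): log_4(14) = 1.9037. This is Case 1 of the Master Theorem (c < log_b(a), work dominated by leaves), giving O(n^(log_4 14)).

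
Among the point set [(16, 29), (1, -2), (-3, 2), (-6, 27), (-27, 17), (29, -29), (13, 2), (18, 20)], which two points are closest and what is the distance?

Computing all pairwise distances among 8 points:

d((16, 29), (1, -2)) = 34.4384
d((16, 29), (-3, 2)) = 33.0151
d((16, 29), (-6, 27)) = 22.0907
d((16, 29), (-27, 17)) = 44.643
d((16, 29), (29, -29)) = 59.439
d((16, 29), (13, 2)) = 27.1662
d((16, 29), (18, 20)) = 9.2195
d((1, -2), (-3, 2)) = 5.6569 <-- minimum
d((1, -2), (-6, 27)) = 29.8329
d((1, -2), (-27, 17)) = 33.8378
d((1, -2), (29, -29)) = 38.8973
d((1, -2), (13, 2)) = 12.6491
d((1, -2), (18, 20)) = 27.8029
d((-3, 2), (-6, 27)) = 25.1794
d((-3, 2), (-27, 17)) = 28.3019
d((-3, 2), (29, -29)) = 44.5533
d((-3, 2), (13, 2)) = 16.0
d((-3, 2), (18, 20)) = 27.6586
d((-6, 27), (-27, 17)) = 23.2594
d((-6, 27), (29, -29)) = 66.0379
d((-6, 27), (13, 2)) = 31.4006
d((-6, 27), (18, 20)) = 25.0
d((-27, 17), (29, -29)) = 72.4707
d((-27, 17), (13, 2)) = 42.72
d((-27, 17), (18, 20)) = 45.0999
d((29, -29), (13, 2)) = 34.8855
d((29, -29), (18, 20)) = 50.2195
d((13, 2), (18, 20)) = 18.6815

Closest pair: (1, -2) and (-3, 2) with distance 5.6569

The closest pair is (1, -2) and (-3, 2) with Euclidean distance 5.6569. For 8 points, brute-force pairwise comparison is shown above. For large n, the divide-and-conquer algorithm (sort by x, recurse on halves, check the dividing strip) achieves O(n log n).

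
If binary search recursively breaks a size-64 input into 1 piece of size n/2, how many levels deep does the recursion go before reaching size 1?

For divide and conquer with division factor 2:

Problem sizes at each level:
Level 0: 64
Level 1: 32
Level 2: 16
Level 3: 8
Level 4: 4
Level 5: 2
Level 6: 1

The root is level 0 and the size-1 base case is level 6 (the tree spans levels 0 through 6, i.e. 7 levels counting the root), so the depth is the number of divisions: log_2(64) = 6

The recursion tree depth is log_2(64) = 6. At each level, the problem size is divided by 2, so it takes 6 divisions to reduce to a base case of size 1. The algorithm makes 1 recursive call at each level.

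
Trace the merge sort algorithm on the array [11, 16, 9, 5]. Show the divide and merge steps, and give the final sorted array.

Merge sort trace:

Split: [11, 16, 9, 5] -> [11, 16] and [9, 5]
  Split: [11, 16] -> [11] and [16]
  Merge: [11] + [16] -> [11, 16]
  Split: [9, 5] -> [9] and [5]
  Merge: [9] + [5] -> [5, 9]
Merge: [11, 16] + [5, 9] -> [5, 9, 11, 16]

Final sorted array: [5, 9, 11, 16]

The merge sort proceeds by recursively splitting the array and merging sorted halves.
After all merges, the sorted array is [5, 9, 11, 16].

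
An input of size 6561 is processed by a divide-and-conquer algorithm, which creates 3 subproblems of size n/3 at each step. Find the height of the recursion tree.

For divide and conquer with division factor 3:

Problem sizes at each level:
Level 0: 6561
Level 1: 2187
Level 2: 729
Level 3: 243
Level 4: 81
Level 5: 27
Level 6: 9
Level 7: 3
Level 8: 1

The root is level 0 and the size-1 base case is level 8 (the tree spans levels 0 through 8, i.e. 9 levels counting the root), so the depth is the number of divisions: log_3(6561) = 8

The recursion tree depth is log_3(6561) = 8. At each level, the problem size is divided by 3, so it takes 8 divisions to reduce to a base case of size 1. The algorithm makes 3 recursive calls at each level.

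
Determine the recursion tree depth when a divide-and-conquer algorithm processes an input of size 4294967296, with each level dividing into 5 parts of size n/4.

For divide and conquer with division factor 4:

Problem sizes at each level:
Level 0: 4294967296
Level 1: 1073741824
Level 2: 268435456
Level 3: 67108864
Level 4: 16777216
Level 5: 4194304
Level 6: 1048576
Level 7: 262144
Level 8: 65536
Level 9: 16384
Level 10: 4096
Level 11: 1024
Level 12: 256
Level 13: 64
Level 14: 16
Level 15: 4
Level 16: 1

The root is level 0 and the size-1 base case is level 16 (the tree spans levels 0 through 16, i.e. 17 levels counting the root), so the depth is the number of divisions: log_4(4294967296) = 16

The recursion tree depth is log_4(4294967296) = 16. At each level, the problem size is divided by 4, so it takes 16 divisions to reduce to a base case of size 1. The algorithm makes 5 recursive calls at each level.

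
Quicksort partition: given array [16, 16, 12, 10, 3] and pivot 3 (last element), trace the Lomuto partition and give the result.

Lomuto partition with pivot = 3:

Initial array: [16, 16, 12, 10, 3]

arr[0]=16 > 3: no swap
arr[1]=16 > 3: no swap
arr[2]=12 > 3: no swap
arr[3]=10 > 3: no swap

Place pivot at position 0: [3, 16, 12, 10, 16]
Pivot position: 0

After partitioning with pivot 3, the array becomes [3, 16, 12, 10, 16]. The pivot is placed at index 0. All elements to the left of the pivot are <= 3, and all elements to the right are > 3.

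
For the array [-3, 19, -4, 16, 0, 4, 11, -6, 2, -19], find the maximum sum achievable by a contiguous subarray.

Using Kadane's algorithm on [-3, 19, -4, 16, 0, 4, 11, -6, 2, -19]:

Scanning through the array:
Position 1 (value 19): max_ending_here = 19, max_so_far = 19
Position 2 (value -4): max_ending_here = 15, max_so_far = 19
Position 3 (value 16): max_ending_here = 31, max_so_far = 31
Position 4 (value 0): max_ending_here = 31, max_so_far = 31
Position 5 (value 4): max_ending_here = 35, max_so_far = 35
Position 6 (value 11): max_ending_here = 46, max_so_far = 46
Position 7 (value -6): max_ending_here = 40, max_so_far = 46
Position 8 (value 2): max_ending_here = 42, max_so_far = 46
Position 9 (value -19): max_ending_here = 23, max_so_far = 46

Maximum subarray: [19, -4, 16, 0, 4, 11]
Maximum sum: 46

The maximum subarray is [19, -4, 16, 0, 4, 11] with sum 46. This subarray runs from index 1 to index 6.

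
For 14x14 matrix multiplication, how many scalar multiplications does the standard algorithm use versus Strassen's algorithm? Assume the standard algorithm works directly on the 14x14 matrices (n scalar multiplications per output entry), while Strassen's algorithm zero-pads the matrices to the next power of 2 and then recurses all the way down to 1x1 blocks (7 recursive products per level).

Matrix multiplication for 14x14 matrices:

Strassen's algorithm requires power-of-2 dimensions. Pad 14x14 to 16x16 (next power of 2).

Standard algorithm: 14^3 = 2744 multiplications
Strassen's algorithm: 7^(log2(16)) = 7^4 = 2401 multiplications
Savings: 2744 - 2401 = 343 multiplications

Standard: 2744 multiplications (14^3). Strassen: 2401 multiplications (7^4, after padding to 16x16). Strassen reduces 8 recursive multiplications to 7 at each level.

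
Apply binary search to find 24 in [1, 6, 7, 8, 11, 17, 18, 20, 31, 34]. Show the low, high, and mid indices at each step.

Binary search for 24 in [1, 6, 7, 8, 11, 17, 18, 20, 31, 34]:

lo=0, hi=9, mid=4, arr[mid]=11 -> 11 < 24, search right half
lo=5, hi=9, mid=7, arr[mid]=20 -> 20 < 24, search right half
lo=8, hi=9, mid=8, arr[mid]=31 -> 31 > 24, search left half
lo=8 > hi=7, target 24 not found

Binary search determines that 24 is not in the array after 3 comparisons. The search space was exhausted without finding the target.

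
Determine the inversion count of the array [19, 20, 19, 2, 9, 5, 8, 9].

Finding inversions in [19, 20, 19, 2, 9, 5, 8, 9]:

(0, 3): arr[0]=19 > arr[3]=2
(0, 4): arr[0]=19 > arr[4]=9
(0, 5): arr[0]=19 > arr[5]=5
(0, 6): arr[0]=19 > arr[6]=8
(0, 7): arr[0]=19 > arr[7]=9
(1, 2): arr[1]=20 > arr[2]=19
(1, 3): arr[1]=20 > arr[3]=2
(1, 4): arr[1]=20 > arr[4]=9
(1, 5): arr[1]=20 > arr[5]=5
(1, 6): arr[1]=20 > arr[6]=8
(1, 7): arr[1]=20 > arr[7]=9
(2, 3): arr[2]=19 > arr[3]=2
(2, 4): arr[2]=19 > arr[4]=9
(2, 5): arr[2]=19 > arr[5]=5
(2, 6): arr[2]=19 > arr[6]=8
(2, 7): arr[2]=19 > arr[7]=9
(4, 5): arr[4]=9 > arr[5]=5
(4, 6): arr[4]=9 > arr[6]=8

Total inversions: 18

The array has 18 inversion(s): (0,3), (0,4), (0,5), (0,6), (0,7), (1,2), (1,3), (1,4), (1,5), (1,6), (1,7), (2,3), (2,4), (2,5), (2,6), (2,7), (4,5), (4,6). Each pair (i,j) satisfies i < j and arr[i] > arr[j].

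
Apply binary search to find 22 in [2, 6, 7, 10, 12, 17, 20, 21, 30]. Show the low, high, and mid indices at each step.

Binary search for 22 in [2, 6, 7, 10, 12, 17, 20, 21, 30]:

lo=0, hi=8, mid=4, arr[mid]=12 -> 12 < 22, search right half
lo=5, hi=8, mid=6, arr[mid]=20 -> 20 < 22, search right half
lo=7, hi=8, mid=7, arr[mid]=21 -> 21 < 22, search right half
lo=8, hi=8, mid=8, arr[mid]=30 -> 30 > 22, search left half
lo=8 > hi=7, target 22 not found

Binary search determines that 22 is not in the array after 4 comparisons. The search space was exhausted without finding the target.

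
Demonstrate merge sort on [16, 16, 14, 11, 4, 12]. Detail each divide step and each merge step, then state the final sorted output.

Merge sort trace:

Split: [16, 16, 14, 11, 4, 12] -> [16, 16, 14] and [11, 4, 12]
  Split: [16, 16, 14] -> [16] and [16, 14]
    Split: [16, 14] -> [16] and [14]
    Merge: [16] + [14] -> [14, 16]
  Merge: [16] + [14, 16] -> [14, 16, 16]
  Split: [11, 4, 12] -> [11] and [4, 12]
    Split: [4, 12] -> [4] and [12]
    Merge: [4] + [12] -> [4, 12]
  Merge: [11] + [4, 12] -> [4, 11, 12]
Merge: [14, 16, 16] + [4, 11, 12] -> [4, 11, 12, 14, 16, 16]

Final sorted array: [4, 11, 12, 14, 16, 16]

The merge sort proceeds by recursively splitting the array and merging sorted halves.
After all merges, the sorted array is [4, 11, 12, 14, 16, 16].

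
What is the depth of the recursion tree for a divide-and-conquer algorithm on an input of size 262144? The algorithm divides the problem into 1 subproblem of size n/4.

For divide and conquer with division factor 4:

Problem sizes at each level:
Level 0: 262144
Level 1: 65536
Level 2: 16384
Level 3: 4096
Level 4: 1024
Level 5: 256
Level 6: 64
Level 7: 16
Level 8: 4
Level 9: 1

The root is level 0 and the size-1 base case is level 9 (the tree spans levels 0 through 9, i.e. 10 levels counting the root), so the depth is the number of divisions: log_4(262144) = 9

The recursion tree depth is log_4(262144) = 9. At each level, the problem size is divided by 4, so it takes 9 divisions to reduce to a base case of size 1. The algorithm makes 1 recursive call at each level.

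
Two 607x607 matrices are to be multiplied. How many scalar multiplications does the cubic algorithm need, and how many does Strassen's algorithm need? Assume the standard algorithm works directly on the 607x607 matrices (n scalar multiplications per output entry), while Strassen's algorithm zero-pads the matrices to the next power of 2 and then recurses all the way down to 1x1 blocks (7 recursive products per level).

Matrix multiplication for 607x607 matrices:

Strassen's algorithm requires power-of-2 dimensions. Pad 607x607 to 1024x1024 (next power of 2).

Standard algorithm: 607^3 = 223648543 multiplications
Strassen's algorithm: 7^(log2(1024)) = 7^10 = 282475249 multiplications
Difference: 223648543 - 282475249 = -58826706 (Strassen uses MORE here due to padding overhead — for small or just-over-power-of-2 n, padding can outweigh the per-level savings)

Standard: 223648543 multiplications (607^3). Strassen: 282475249 multiplications (7^10, after padding to 1024x1024). Strassen reduces 8 recursive multiplications to 7 at each level.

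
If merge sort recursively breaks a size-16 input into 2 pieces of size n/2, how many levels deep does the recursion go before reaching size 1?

For divide and conquer with division factor 2:

Problem sizes at each level:
Level 0: 16
Level 1: 8
Level 2: 4
Level 3: 2
Level 4: 1

The root is level 0 and the size-1 base case is level 4 (the tree spans levels 0 through 4, i.e. 5 levels counting the root), so the depth is the number of divisions: log_2(16) = 4

The recursion tree depth is log_2(16) = 4. At each level, the problem size is divided by 2, so it takes 4 divisions to reduce to a base case of size 1. The algorithm makes 2 recursive calls at each level.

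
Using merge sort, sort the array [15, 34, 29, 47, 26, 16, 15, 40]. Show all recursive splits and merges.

Merge sort trace:

Split: [15, 34, 29, 47, 26, 16, 15, 40] -> [15, 34, 29, 47] and [26, 16, 15, 40]
  Split: [15, 34, 29, 47] -> [15, 34] and [29, 47]
    Split: [15, 34] -> [15] and [34]
    Merge: [15] + [34] -> [15, 34]
    Split: [29, 47] -> [29] and [47]
    Merge: [29] + [47] -> [29, 47]
  Merge: [15, 34] + [29, 47] -> [15, 29, 34, 47]
  Split: [26, 16, 15, 40] -> [26, 16] and [15, 40]
    Split: [26, 16] -> [26] and [16]
    Merge: [26] + [16] -> [16, 26]
    Split: [15, 40] -> [15] and [40]
    Merge: [15] + [40] -> [15, 40]
  Merge: [16, 26] + [15, 40] -> [15, 16, 26, 40]
Merge: [15, 29, 34, 47] + [15, 16, 26, 40] -> [15, 15, 16, 26, 29, 34, 40, 47]

Final sorted array: [15, 15, 16, 26, 29, 34, 40, 47]

The merge sort proceeds by recursively splitting the array and merging sorted halves.
After all merges, the sorted array is [15, 15, 16, 26, 29, 34, 40, 47].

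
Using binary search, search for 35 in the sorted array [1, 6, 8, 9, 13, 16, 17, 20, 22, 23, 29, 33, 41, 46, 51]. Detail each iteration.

Binary search for 35 in [1, 6, 8, 9, 13, 16, 17, 20, 22, 23, 29, 33, 41, 46, 51]:

lo=0, hi=14, mid=7, arr[mid]=20 -> 20 < 35, search right half
lo=8, hi=14, mid=11, arr[mid]=33 -> 33 < 35, search right half
lo=12, hi=14, mid=13, arr[mid]=46 -> 46 > 35, search left half
lo=12, hi=12, mid=12, arr[mid]=41 -> 41 > 35, search left half
lo=12 > hi=11, target 35 not found

Binary search determines that 35 is not in the array after 4 comparisons. The search space was exhausted without finding the target.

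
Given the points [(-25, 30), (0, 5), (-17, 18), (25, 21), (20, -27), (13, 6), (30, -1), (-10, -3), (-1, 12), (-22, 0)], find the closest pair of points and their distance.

Computing all pairwise distances among 10 points:

d((-25, 30), (0, 5)) = 35.3553
d((-25, 30), (-17, 18)) = 14.4222
d((-25, 30), (25, 21)) = 50.8035
d((-25, 30), (20, -27)) = 72.6223
d((-25, 30), (13, 6)) = 44.9444
d((-25, 30), (30, -1)) = 63.1348
d((-25, 30), (-10, -3)) = 36.2491
d((-25, 30), (-1, 12)) = 30.0
d((-25, 30), (-22, 0)) = 30.1496
d((0, 5), (-17, 18)) = 21.4009
d((0, 5), (25, 21)) = 29.6816
d((0, 5), (20, -27)) = 37.7359
d((0, 5), (13, 6)) = 13.0384
d((0, 5), (30, -1)) = 30.5941
d((0, 5), (-10, -3)) = 12.8062
d((0, 5), (-1, 12)) = 7.0711 <-- minimum
d((0, 5), (-22, 0)) = 22.561
d((-17, 18), (25, 21)) = 42.107
d((-17, 18), (20, -27)) = 58.258
d((-17, 18), (13, 6)) = 32.311
d((-17, 18), (30, -1)) = 50.6952
d((-17, 18), (-10, -3)) = 22.1359
d((-17, 18), (-1, 12)) = 17.088
d((-17, 18), (-22, 0)) = 18.6815
d((25, 21), (20, -27)) = 48.2597
d((25, 21), (13, 6)) = 19.2094
d((25, 21), (30, -1)) = 22.561
d((25, 21), (-10, -3)) = 42.4382
d((25, 21), (-1, 12)) = 27.5136
d((25, 21), (-22, 0)) = 51.4782
d((20, -27), (13, 6)) = 33.7343
d((20, -27), (30, -1)) = 27.8568
d((20, -27), (-10, -3)) = 38.4187
d((20, -27), (-1, 12)) = 44.2945
d((20, -27), (-22, 0)) = 49.93
d((13, 6), (30, -1)) = 18.3848
d((13, 6), (-10, -3)) = 24.6982
d((13, 6), (-1, 12)) = 15.2315
d((13, 6), (-22, 0)) = 35.5106
d((30, -1), (-10, -3)) = 40.05
d((30, -1), (-1, 12)) = 33.6155
d((30, -1), (-22, 0)) = 52.0096
d((-10, -3), (-1, 12)) = 17.4929
d((-10, -3), (-22, 0)) = 12.3693
d((-1, 12), (-22, 0)) = 24.1868

Closest pair: (0, 5) and (-1, 12) with distance 7.0711

The closest pair is (0, 5) and (-1, 12) with Euclidean distance 7.0711. For 10 points, brute-force pairwise comparison is shown above. For large n, the divide-and-conquer algorithm (sort by x, recurse on halves, check the dividing strip) achieves O(n log n).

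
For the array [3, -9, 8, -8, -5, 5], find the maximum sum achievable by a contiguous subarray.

Using Kadane's algorithm on [3, -9, 8, -8, -5, 5]:

Scanning through the array:
Position 1 (value -9): max_ending_here = -6, max_so_far = 3
Position 2 (value 8): max_ending_here = 8, max_so_far = 8
Position 3 (value -8): max_ending_here = 0, max_so_far = 8
Position 4 (value -5): max_ending_here = -5, max_so_far = 8
Position 5 (value 5): max_ending_here = 5, max_so_far = 8

Maximum subarray: [8]
Maximum sum: 8

The maximum subarray is [8] with sum 8. This subarray runs from index 2 to index 2.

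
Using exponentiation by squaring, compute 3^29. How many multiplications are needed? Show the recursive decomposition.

Computing 3^29 by squaring (build up from 3^1; each line after the first costs one multiplication):

3^1 = 3
3^2 = (3^1)^2 = 3^2 = 9
3^3 = 3 * 3^2 = 3 * 9 = 27
3^6 = (3^3)^2 = 27^2 = 729
3^7 = 3 * 3^6 = 3 * 729 = 2187
3^14 = (3^7)^2 = 2187^2 = 4782969
3^28 = (3^14)^2 = 4782969^2 = 22876792454961
3^29 = 3 * 3^28 = 3 * 22876792454961 = 68630377364883

Result: 68630377364883
Multiplications needed: 7 (7 lines after 3^1)

3^29 = 68630377364883. Using exponentiation by squaring, this requires 7 multiplications. The key idea: if the exponent is even, square the half-power; if odd, multiply by the base once.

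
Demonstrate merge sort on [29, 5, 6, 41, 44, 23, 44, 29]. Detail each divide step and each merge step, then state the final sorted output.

Merge sort trace:

Split: [29, 5, 6, 41, 44, 23, 44, 29] -> [29, 5, 6, 41] and [44, 23, 44, 29]
  Split: [29, 5, 6, 41] -> [29, 5] and [6, 41]
    Split: [29, 5] -> [29] and [5]
    Merge: [29] + [5] -> [5, 29]
    Split: [6, 41] -> [6] and [41]
    Merge: [6] + [41] -> [6, 41]
  Merge: [5, 29] + [6, 41] -> [5, 6, 29, 41]
  Split: [44, 23, 44, 29] -> [44, 23] and [44, 29]
    Split: [44, 23] -> [44] and [23]
    Merge: [44] + [23] -> [23, 44]
    Split: [44, 29] -> [44] and [29]
    Merge: [44] + [29] -> [29, 44]
  Merge: [23, 44] + [29, 44] -> [23, 29, 44, 44]
Merge: [5, 6, 29, 41] + [23, 29, 44, 44] -> [5, 6, 23, 29, 29, 41, 44, 44]

Final sorted array: [5, 6, 23, 29, 29, 41, 44, 44]

The merge sort proceeds by recursively splitting the array and merging sorted halves.
After all merges, the sorted array is [5, 6, 23, 29, 29, 41, 44, 44].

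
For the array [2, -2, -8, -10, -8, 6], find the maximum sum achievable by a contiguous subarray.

Using Kadane's algorithm on [2, -2, -8, -10, -8, 6]:

Scanning through the array:
Position 1 (value -2): max_ending_here = 0, max_so_far = 2
Position 2 (value -8): max_ending_here = -8, max_so_far = 2
Position 3 (value -10): max_ending_here = -10, max_so_far = 2
Position 4 (value -8): max_ending_here = -8, max_so_far = 2
Position 5 (value 6): max_ending_here = 6, max_so_far = 6

Maximum subarray: [6]
Maximum sum: 6

The maximum subarray is [6] with sum 6. This subarray runs from index 5 to index 5.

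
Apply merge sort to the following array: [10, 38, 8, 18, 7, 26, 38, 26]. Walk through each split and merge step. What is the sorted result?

Merge sort trace:

Split: [10, 38, 8, 18, 7, 26, 38, 26] -> [10, 38, 8, 18] and [7, 26, 38, 26]
  Split: [10, 38, 8, 18] -> [10, 38] and [8, 18]
    Split: [10, 38] -> [10] and [38]
    Merge: [10] + [38] -> [10, 38]
    Split: [8, 18] -> [8] and [18]
    Merge: [8] + [18] -> [8, 18]
  Merge: [10, 38] + [8, 18] -> [8, 10, 18, 38]
  Split: [7, 26, 38, 26] -> [7, 26] and [38, 26]
    Split: [7, 26] -> [7] and [26]
    Merge: [7] + [26] -> [7, 26]
    Split: [38, 26] -> [38] and [26]
    Merge: [38] + [26] -> [26, 38]
  Merge: [7, 26] + [26, 38] -> [7, 26, 26, 38]
Merge: [8, 10, 18, 38] + [7, 26, 26, 38] -> [7, 8, 10, 18, 26, 26, 38, 38]

Final sorted array: [7, 8, 10, 18, 26, 26, 38, 38]

The merge sort proceeds by recursively splitting the array and merging sorted halves.
After all merges, the sorted array is [7, 8, 10, 18, 26, 26, 38, 38].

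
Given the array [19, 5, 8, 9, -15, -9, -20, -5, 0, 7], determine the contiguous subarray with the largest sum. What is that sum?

Using Kadane's algorithm on [19, 5, 8, 9, -15, -9, -20, -5, 0, 7]:

Scanning through the array:
Position 1 (value 5): max_ending_here = 24, max_so_far = 24
Position 2 (value 8): max_ending_here = 32, max_so_far = 32
Position 3 (value 9): max_ending_here = 41, max_so_far = 41
Position 4 (value -15): max_ending_here = 26, max_so_far = 41
Position 5 (value -9): max_ending_here = 17, max_so_far = 41
Position 6 (value -20): max_ending_here = -3, max_so_far = 41
Position 7 (value -5): max_ending_here = -5, max_so_far = 41
Position 8 (value 0): max_ending_here = 0, max_so_far = 41
Position 9 (value 7): max_ending_here = 7, max_so_far = 41

Maximum subarray: [19, 5, 8, 9]
Maximum sum: 41

The maximum subarray is [19, 5, 8, 9] with sum 41. This subarray runs from index 0 to index 3.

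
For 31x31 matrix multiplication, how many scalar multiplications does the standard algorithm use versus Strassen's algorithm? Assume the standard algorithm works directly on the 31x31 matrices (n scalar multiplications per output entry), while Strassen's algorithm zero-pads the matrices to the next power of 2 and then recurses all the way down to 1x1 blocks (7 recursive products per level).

Matrix multiplication for 31x31 matrices:

Strassen's algorithm requires power-of-2 dimensions. Pad 31x31 to 32x32 (next power of 2).

Standard algorithm: 31^3 = 29791 multiplications
Strassen's algorithm: 7^(log2(32)) = 7^5 = 16807 multiplications
Savings: 29791 - 16807 = 12984 multiplications

Standard: 29791 multiplications (31^3). Strassen: 16807 multiplications (7^5, after padding to 32x32). Strassen reduces 8 recursive multiplications to 7 at each level.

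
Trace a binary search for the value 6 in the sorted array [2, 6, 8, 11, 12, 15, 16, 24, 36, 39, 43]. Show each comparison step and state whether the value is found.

Binary search for 6 in [2, 6, 8, 11, 12, 15, 16, 24, 36, 39, 43]:

lo=0, hi=10, mid=5, arr[mid]=15 -> 15 > 6, search left half
lo=0, hi=4, mid=2, arr[mid]=8 -> 8 > 6, search left half
lo=0, hi=1, mid=0, arr[mid]=2 -> 2 < 6, search right half
lo=1, hi=1, mid=1, arr[mid]=6 -> Found target at index 1!

Binary search finds 6 at index 1 after 4 comparisons. The search repeatedly halves the search space by comparing with the middle element.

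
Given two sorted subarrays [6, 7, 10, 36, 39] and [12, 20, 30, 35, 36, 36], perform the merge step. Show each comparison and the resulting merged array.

Merging process:

Compare 6 vs 12: take 6 from left. Merged: [6]
Compare 7 vs 12: take 7 from left. Merged: [6, 7]
Compare 10 vs 12: take 10 from left. Merged: [6, 7, 10]
Compare 36 vs 12: take 12 from right. Merged: [6, 7, 10, 12]
Compare 36 vs 20: take 20 from right. Merged: [6, 7, 10, 12, 20]
Compare 36 vs 30: take 30 from right. Merged: [6, 7, 10, 12, 20, 30]
Compare 36 vs 35: take 35 from right. Merged: [6, 7, 10, 12, 20, 30, 35]
Compare 36 vs 36: take 36 from left. Merged: [6, 7, 10, 12, 20, 30, 35, 36]
Compare 39 vs 36: take 36 from right. Merged: [6, 7, 10, 12, 20, 30, 35, 36, 36]
Compare 39 vs 36: take 36 from right. Merged: [6, 7, 10, 12, 20, 30, 35, 36, 36, 36]
Append remaining from left: [39]. Merged: [6, 7, 10, 12, 20, 30, 35, 36, 36, 36, 39]

Final merged array: [6, 7, 10, 12, 20, 30, 35, 36, 36, 36, 39]
Total comparisons: 10

The merged array is [6, 7, 10, 12, 20, 30, 35, 36, 36, 36, 39], requiring 10 comparisons. The merge step runs in O(n) time where n is the total number of elements.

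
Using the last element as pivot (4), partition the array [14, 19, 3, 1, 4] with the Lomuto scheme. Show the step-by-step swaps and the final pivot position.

Lomuto partition with pivot = 4:

Initial array: [14, 19, 3, 1, 4]

arr[0]=14 > 4: no swap
arr[1]=19 > 4: no swap
arr[2]=3 <= 4: swap with position 0, array becomes [3, 19, 14, 1, 4]
arr[3]=1 <= 4: swap with position 1, array becomes [3, 1, 14, 19, 4]

Place pivot at position 2: [3, 1, 4, 19, 14]
Pivot position: 2

After partitioning with pivot 4, the array becomes [3, 1, 4, 19, 14]. The pivot is placed at index 2. All elements to the left of the pivot are <= 4, and all elements to the right are > 4.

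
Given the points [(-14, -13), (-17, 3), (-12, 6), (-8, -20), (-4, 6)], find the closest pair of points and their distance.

Computing all pairwise distances among 5 points:

d((-14, -13), (-17, 3)) = 16.2788
d((-14, -13), (-12, 6)) = 19.105
d((-14, -13), (-8, -20)) = 9.2195
d((-14, -13), (-4, 6)) = 21.4709
d((-17, 3), (-12, 6)) = 5.831 <-- minimum
d((-17, 3), (-8, -20)) = 24.6982
d((-17, 3), (-4, 6)) = 13.3417
d((-12, 6), (-8, -20)) = 26.3059
d((-12, 6), (-4, 6)) = 8.0
d((-8, -20), (-4, 6)) = 26.3059

Closest pair: (-17, 3) and (-12, 6) with distance 5.831

The closest pair is (-17, 3) and (-12, 6) with Euclidean distance 5.831. For 5 points, brute-force pairwise comparison is shown above. For large n, the divide-and-conquer algorithm (sort by x, recurse on halves, check the dividing strip) achieves O(n log n).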